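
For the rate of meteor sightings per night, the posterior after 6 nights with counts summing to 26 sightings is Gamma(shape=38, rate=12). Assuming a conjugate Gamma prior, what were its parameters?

Gamma(shape=12, rate=6)

Gamma–Poisson conjugacy: posterior shape = α + Σxᵢ, posterior rate = β + n.
So α = 38 − 26 = 12 and β = 12 − 6 = 6.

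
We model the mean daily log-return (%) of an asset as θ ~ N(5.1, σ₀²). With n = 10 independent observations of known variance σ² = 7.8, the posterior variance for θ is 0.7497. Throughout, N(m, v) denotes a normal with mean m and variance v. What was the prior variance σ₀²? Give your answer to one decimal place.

Posterior precision equals prior precision plus data precision: 1/σ_n² = 1/σ₀² + n/σ².
So 1/σ₀² = 1/0.7497 − 10/7.8 = 1.333867 − 1.282051 = 0.051816.
Hence σ₀² = 1/0.051816 ≈ 19.3.

σ₀² = 19.3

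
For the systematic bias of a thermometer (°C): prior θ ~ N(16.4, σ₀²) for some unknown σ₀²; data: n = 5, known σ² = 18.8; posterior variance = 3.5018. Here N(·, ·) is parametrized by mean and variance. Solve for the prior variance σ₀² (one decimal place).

σ₀² = 51.0

Posterior precision equals prior precision plus data precision: 1/σ_n² = 1/σ₀² + n/σ².
So 1/σ₀² = 1/3.5018 − 5/18.8 = 0.285567 − 0.265957 = 0.019610.
Hence σ₀² = 1/0.019610 ≈ 51.0.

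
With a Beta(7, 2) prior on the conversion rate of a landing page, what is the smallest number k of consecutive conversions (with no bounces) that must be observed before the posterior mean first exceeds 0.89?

After k conversions and 0 bounces the posterior is Beta(7+k, 2), with mean (7+k)/(7+2+k).
Set (7+k)/(9+k) > 0.89 and solve: k > (0.89·9 − 7)/(1 − 0.89) = 9.182.
The smallest integer exceeding 9.182 is 10.

k = 10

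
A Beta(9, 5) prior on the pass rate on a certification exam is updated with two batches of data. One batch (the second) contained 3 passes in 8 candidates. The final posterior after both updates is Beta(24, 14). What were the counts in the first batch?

12 passes and 4 failures

Sequential conjugate updates are equivalent to a single update on the pooled data, so total successes = posterior α − prior α and total failures = posterior β − prior β.
Total across both batches: 24−9=15 passes, 14−5=9 failures.
Subtract the second batch: 15−3=12 passes and 9−5=4 failures.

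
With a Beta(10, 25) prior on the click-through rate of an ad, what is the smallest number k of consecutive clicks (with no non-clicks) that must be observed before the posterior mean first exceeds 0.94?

After k clicks and 0 non-clicks the posterior is Beta(10+k, 25), with mean (10+k)/(10+25+k).
Set (10+k)/(35+k) > 0.94 and solve: k > (0.94·35 − 10)/(1 − 0.94) = 381.667.
The smallest integer exceeding 381.667 is 382, and checking k=382: (392)/(417) = 0.9400 > 0.94.

k = 382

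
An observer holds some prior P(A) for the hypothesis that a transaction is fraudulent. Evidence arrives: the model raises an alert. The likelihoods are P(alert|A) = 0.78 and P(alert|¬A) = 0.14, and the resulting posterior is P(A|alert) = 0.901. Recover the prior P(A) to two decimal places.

P(A) = 0.62

Bayes' rule in odds form gives O(A|E) = O(A)·[P(E|A)/P(E|¬A)], hence O(A) = O(A|E)/LR.
Posterior odds = 0.901/(1−0.901) = 9.1010. LR = 0.78/0.14 = 5.5714.
Prior odds = 9.1010/5.5714 = 1.6335, so P(A) = 1.6335/(1+1.6335) ≈ 0.62.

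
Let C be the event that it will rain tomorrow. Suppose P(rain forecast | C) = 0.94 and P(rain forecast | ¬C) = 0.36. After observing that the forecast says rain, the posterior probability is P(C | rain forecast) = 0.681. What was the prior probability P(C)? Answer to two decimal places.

P(C) = 0.45

In odds form, posterior odds = prior odds × likelihood ratio, so prior odds = posterior odds ÷ LR.
Posterior odds = 0.681/(1−0.681) = 2.1348. LR = 0.94/0.36 = 2.6111.
Prior odds = 2.1348/2.6111 = 0.8176, so P(C) = 0.8176/(1+0.8176) ≈ 0.45.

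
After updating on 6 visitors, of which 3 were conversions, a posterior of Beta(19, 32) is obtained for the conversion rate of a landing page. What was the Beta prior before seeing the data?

Beta(16, 29)

Beta is conjugate to the binomial likelihood: posterior = Beta(a+s, b+f).
So a = 19 − 3 = 16 and b = 32 − 3 = 29.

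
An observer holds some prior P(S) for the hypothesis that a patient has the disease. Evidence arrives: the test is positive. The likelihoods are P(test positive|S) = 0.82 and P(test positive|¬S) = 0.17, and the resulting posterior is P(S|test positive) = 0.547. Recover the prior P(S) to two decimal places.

P(S) = 0.20

Bayes' rule in odds form gives O(S|E) = O(S)·[P(E|S)/P(E|¬S)], hence O(S) = O(S|E)/LR.
Posterior odds = 0.547/(1−0.547) = 1.2075. LR = 0.82/0.17 = 4.8235.
Prior odds = 1.2075/4.8235 = 0.2503, so P(S) = 0.2503/(1+0.2503) ≈ 0.20.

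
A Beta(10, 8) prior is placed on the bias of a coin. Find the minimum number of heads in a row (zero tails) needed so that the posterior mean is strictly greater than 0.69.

k = 8

After k heads and 0 tails the posterior is Beta(10+k, 8), with mean (10+k)/(10+8+k).
Set (10+k)/(18+k) > 0.69 and solve: k > (0.69·18 − 10)/(1 − 0.69) = 7.806.
The smallest integer exceeding 7.806 is 8, and checking k=8: (18)/(26) = 0.6923 > 0.69.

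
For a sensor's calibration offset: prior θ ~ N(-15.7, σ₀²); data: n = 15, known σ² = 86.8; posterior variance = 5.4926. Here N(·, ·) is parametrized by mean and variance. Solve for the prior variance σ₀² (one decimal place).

σ₀² = 108.1

Posterior precision equals prior precision plus data precision: 1/σ_n² = 1/σ₀² + n/σ².
So 1/σ₀² = 1/5.4926 − 15/86.8 = 0.182063 − 0.172811 = 0.009252.
Hence σ₀² = 1/0.009252 ≈ 108.1.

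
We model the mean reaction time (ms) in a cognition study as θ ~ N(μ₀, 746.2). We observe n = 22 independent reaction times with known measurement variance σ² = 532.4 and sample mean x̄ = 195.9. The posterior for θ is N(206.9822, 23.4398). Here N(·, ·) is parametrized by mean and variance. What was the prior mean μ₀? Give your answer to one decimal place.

With known observation variance, the Normal–Normal posterior has precision τ_n = τ₀ + n/σ² and mean μ_n = (τ₀μ₀ + (n/σ²)x̄)/τ_n.
Here τ₀ = 1/746.2 = 0.001340 and τ_data = 22/532.4 = 0.041322, so τ_n = 0.042662.
Rearranging for μ₀: μ₀ = (μ_n·τ_n − τ_data·x̄)/τ₀ = (206.9822·0.042662 − 0.041322·195.9) / 0.001340 = 0.735295/0.001340 ≈ 548.7.

μ₀ = 548.7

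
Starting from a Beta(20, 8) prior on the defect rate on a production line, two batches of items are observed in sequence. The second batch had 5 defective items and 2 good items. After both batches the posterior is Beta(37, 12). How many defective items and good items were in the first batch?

Sequential conjugate updates are equivalent to a single update on the pooled data, so total successes = posterior α − prior α and total failures = posterior β − prior β.
Total across both batches: 37−20=17 defective items, 12−8=4 good items.
Subtract the second batch: 17−5=12 defective items and 4−2=2 good items.

12 defective items and 2 good items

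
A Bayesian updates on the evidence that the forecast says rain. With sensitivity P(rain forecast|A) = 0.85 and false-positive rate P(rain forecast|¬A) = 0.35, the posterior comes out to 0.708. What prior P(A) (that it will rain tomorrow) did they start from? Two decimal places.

P(A) = 0.50

Bayes' rule in odds form gives O(A|E) = O(A)·[P(E|A)/P(E|¬A)], hence O(A) = O(A|E)/LR.
Posterior odds = 0.708/(1−0.708) = 2.4247. LR = 0.85/0.35 = 2.4286.
Prior odds = 2.4247/2.4286 = 0.9984, so P(A) = 0.9984/(1+0.9984) ≈ 0.50.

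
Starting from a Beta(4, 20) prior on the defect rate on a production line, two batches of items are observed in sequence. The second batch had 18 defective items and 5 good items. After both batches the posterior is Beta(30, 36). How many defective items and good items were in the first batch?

8 defective items and 11 good items

Because Beta–binomial updating is additive in the counts, the combined data contributed (α_post−α_prior, β_post−β_prior) successes and failures.
Total across both batches: 30−4=26 defective items, 36−20=16 good items.
Subtract the second batch: 26−18=8 defective items and 16−5=11 good items.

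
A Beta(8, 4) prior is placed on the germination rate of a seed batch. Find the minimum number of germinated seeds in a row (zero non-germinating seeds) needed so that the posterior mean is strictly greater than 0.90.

After k germinated seeds and 0 non-germinating seeds the posterior is Beta(8+k, 4), with mean (8+k)/(8+4+k).
Set (8+k)/(12+k) > 0.90 and solve: k > (0.90·12 − 8)/(1 − 0.90) = 28.000.
The smallest integer exceeding 28.000 is 29.

k = 29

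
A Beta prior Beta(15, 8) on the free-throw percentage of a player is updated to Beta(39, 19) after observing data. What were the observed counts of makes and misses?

Under Beta–binomial conjugacy the posterior parameters are (α+s, β+f).
Match parameters: s=39−15=24, f=19−8=11.

24 makes and 11 misses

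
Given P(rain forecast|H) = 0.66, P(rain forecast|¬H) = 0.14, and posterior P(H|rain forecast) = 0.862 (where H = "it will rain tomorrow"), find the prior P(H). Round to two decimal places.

P(H) = 0.57

In odds form, posterior odds = prior odds × likelihood ratio, so prior odds = posterior odds ÷ LR.
Posterior odds = 0.862/(1−0.862) = 6.2464. LR = 0.66/0.14 = 4.7143.
Prior odds = 6.2464/4.7143 = 1.3250, so P(H) = 1.3250/(1+1.3250) ≈ 0.57.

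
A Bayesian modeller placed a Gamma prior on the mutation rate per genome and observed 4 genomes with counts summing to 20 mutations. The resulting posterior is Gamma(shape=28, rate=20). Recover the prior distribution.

Gamma(shape=8, rate=16)

A Gamma(α, β) prior (rate parametrization) on a Poisson rate with n observations summing to S gives posterior Gamma(α+S, β+n).
So α = 28 − 20 = 8 and β = 20 − 4 = 16.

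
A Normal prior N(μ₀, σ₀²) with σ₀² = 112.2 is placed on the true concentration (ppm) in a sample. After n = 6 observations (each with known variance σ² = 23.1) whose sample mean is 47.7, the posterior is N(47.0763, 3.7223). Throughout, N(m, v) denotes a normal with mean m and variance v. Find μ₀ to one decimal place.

With known observation variance, the Normal–Normal posterior has precision τ_n = τ₀ + n/σ² and mean μ_n = (τ₀μ₀ + (n/σ²)x̄)/τ_n.
Here τ₀ = 1/112.2 = 0.008913 and τ_data = 6/23.1 = 0.259740, so τ_n = 0.268653.
Rearranging for μ₀: μ₀ = (μ_n·τ_n − τ_data·x̄)/τ₀ = (47.0763·0.268653 − 0.259740·47.7) / 0.008913 = 0.257591/0.008913 ≈ 28.9.

μ₀ = 28.9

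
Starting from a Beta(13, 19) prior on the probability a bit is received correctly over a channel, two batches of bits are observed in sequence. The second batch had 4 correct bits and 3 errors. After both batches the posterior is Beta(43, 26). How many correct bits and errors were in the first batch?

Because Beta–binomial updating is additive in the counts, the combined data contributed (α_post−α_prior, β_post−β_prior) successes and failures.
Total across both batches: 43−13=30 correct bits, 26−19=7 errors.
Subtract the second batch: 30−4=26 correct bits and 7−3=4 errors.

26 correct bits and 4 errors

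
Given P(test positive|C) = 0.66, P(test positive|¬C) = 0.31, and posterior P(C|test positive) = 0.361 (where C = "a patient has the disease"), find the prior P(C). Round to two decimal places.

P(C) = 0.21

Bayes' rule in odds form gives O(C|E) = O(C)·[P(E|C)/P(E|¬C)], hence O(C) = O(C|E)/LR.
Posterior odds = 0.361/(1−0.361) = 0.5649. LR = 0.66/0.31 = 2.1290.
Prior odds = 0.5649/2.1290 = 0.2653, so P(C) = 0.2653/(1+0.2653) ≈ 0.21.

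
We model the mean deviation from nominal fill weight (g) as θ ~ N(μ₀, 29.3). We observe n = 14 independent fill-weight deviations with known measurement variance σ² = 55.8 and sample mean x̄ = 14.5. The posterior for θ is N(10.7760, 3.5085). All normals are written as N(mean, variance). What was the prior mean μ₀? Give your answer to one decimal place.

μ₀ = -16.6

The posterior mean is a precision-weighted average: μ_n = (τ₀μ₀ + τ_data·x̄)/(τ₀+τ_data), with τ₀=1/σ₀² and τ_data=n/σ².
Here τ₀ = 1/29.3 = 0.034130 and τ_data = 14/55.8 = 0.250896, so τ_n = 0.285026.
Rearranging for μ₀: μ₀ = (μ_n·τ_n − τ_data·x̄)/τ₀ = (10.7760·0.285026 − 0.250896·14.5) / 0.034130 = -0.566552/0.034130 ≈ -16.6.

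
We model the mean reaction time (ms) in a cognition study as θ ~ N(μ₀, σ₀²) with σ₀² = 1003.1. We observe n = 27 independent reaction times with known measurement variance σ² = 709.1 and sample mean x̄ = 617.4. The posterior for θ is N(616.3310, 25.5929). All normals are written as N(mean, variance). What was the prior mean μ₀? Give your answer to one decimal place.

μ₀ = 575.5

With known observation variance, the Normal–Normal posterior has precision τ_n = τ₀ + n/σ² and mean μ_n = (τ₀μ₀ + (n/σ²)x̄)/τ_n.
Here τ₀ = 1/1003.1 = 0.000997 and τ_data = 27/709.1 = 0.038076, so τ_n = 0.039073.
Rearranging for μ₀: μ₀ = (μ_n·τ_n − τ_data·x̄)/τ₀ = (616.3310·0.039073 − 0.038076·617.4) / 0.000997 = 0.573779/0.000997 ≈ 575.5.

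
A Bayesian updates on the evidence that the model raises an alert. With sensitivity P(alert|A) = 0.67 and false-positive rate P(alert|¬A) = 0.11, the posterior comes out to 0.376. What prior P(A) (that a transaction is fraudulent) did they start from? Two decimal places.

In odds form, posterior odds = prior odds × likelihood ratio, so prior odds = posterior odds ÷ LR.
Posterior odds = 0.376/(1−0.376) = 0.6026. LR = 0.67/0.11 = 6.0909.
Prior odds = 0.6026/6.0909 = 0.0989, so P(A) = 0.0989/(1+0.0989) ≈ 0.09.

P(A) = 0.09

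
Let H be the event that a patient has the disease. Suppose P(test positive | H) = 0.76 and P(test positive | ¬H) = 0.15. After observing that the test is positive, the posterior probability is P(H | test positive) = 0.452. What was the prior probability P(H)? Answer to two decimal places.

P(H) = 0.14

Bayes' rule in odds form gives O(H|E) = O(H)·[P(E|H)/P(E|¬H)], hence O(H) = O(H|E)/LR.
Posterior odds = 0.452/(1−0.452) = 0.8248. LR = 0.76/0.15 = 5.0667.
Prior odds = 0.8248/5.0667 = 0.1628, so P(H) = 0.1628/(1+0.1628) ≈ 0.14.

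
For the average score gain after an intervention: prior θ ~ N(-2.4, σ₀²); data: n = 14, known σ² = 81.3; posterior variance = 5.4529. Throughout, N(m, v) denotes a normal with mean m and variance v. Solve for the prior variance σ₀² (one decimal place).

σ₀² = 89.4

For the Normal–Normal model with known σ², precisions add: τ_n = τ₀ + n/σ².
So 1/σ₀² = 1/5.4529 − 14/81.3 = 0.183389 − 0.172202 = 0.011187.
Hence σ₀² = 1/0.011187 ≈ 89.4.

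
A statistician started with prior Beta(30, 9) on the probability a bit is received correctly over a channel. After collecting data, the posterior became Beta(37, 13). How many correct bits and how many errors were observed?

7 correct bits and 4 errors

Under Beta–binomial conjugacy the posterior parameters are (a+s, b+f).
Match parameters: s=37−30=7, f=13−9=4.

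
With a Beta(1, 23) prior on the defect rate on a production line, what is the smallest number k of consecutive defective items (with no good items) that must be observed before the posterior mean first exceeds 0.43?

After k defective items and 0 good items the posterior is Beta(1+k, 23), with mean (1+k)/(1+23+k).
Set (1+k)/(24+k) > 0.43 and solve: k > (0.43·24 − 1)/(1 − 0.43) = 16.351.
The smallest integer exceeding 16.351 is 17.

k = 17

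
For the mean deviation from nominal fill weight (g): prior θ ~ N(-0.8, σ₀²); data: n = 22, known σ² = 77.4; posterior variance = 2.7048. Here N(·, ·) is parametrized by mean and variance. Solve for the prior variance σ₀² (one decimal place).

σ₀² = 11.7

Posterior precision equals prior precision plus data precision: 1/σ_n² = 1/σ₀² + n/σ².
So 1/σ₀² = 1/2.7048 − 22/77.4 = 0.369713 − 0.284238 = 0.085475.
Hence σ₀² = 1/0.085475 ≈ 11.7.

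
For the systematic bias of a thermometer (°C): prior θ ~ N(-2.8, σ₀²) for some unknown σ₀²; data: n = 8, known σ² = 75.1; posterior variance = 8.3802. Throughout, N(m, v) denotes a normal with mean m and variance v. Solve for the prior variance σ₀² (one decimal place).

σ₀² = 78.1

Posterior precision equals prior precision plus data precision: 1/σ_n² = 1/σ₀² + n/σ².
So 1/σ₀² = 1/8.3802 − 8/75.1 = 0.119329 − 0.106525 = 0.012804.
Hence σ₀² = 1/0.012804 ≈ 78.1.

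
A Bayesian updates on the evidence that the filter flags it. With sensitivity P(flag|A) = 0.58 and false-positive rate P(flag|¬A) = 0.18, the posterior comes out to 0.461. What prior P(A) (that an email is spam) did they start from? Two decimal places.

P(A) = 0.21

Bayes' rule in odds form gives O(A|E) = O(A)·[P(E|A)/P(E|¬A)], hence O(A) = O(A|E)/LR.
Posterior odds = 0.461/(1−0.461) = 0.8553. LR = 0.58/0.18 = 3.2222.
Prior odds = 0.8553/3.2222 = 0.2654, so P(A) = 0.2654/(1+0.2654) ≈ 0.21.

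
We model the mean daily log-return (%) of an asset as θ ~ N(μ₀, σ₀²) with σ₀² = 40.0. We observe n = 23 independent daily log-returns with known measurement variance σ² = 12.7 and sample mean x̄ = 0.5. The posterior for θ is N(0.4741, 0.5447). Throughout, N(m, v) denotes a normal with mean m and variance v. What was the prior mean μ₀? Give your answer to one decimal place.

μ₀ = -1.4

With known observation variance, the Normal–Normal posterior has precision τ_n = τ₀ + n/σ² and mean μ_n = (τ₀μ₀ + (n/σ²)x̄)/τ_n.
Here τ₀ = 1/40.0 = 0.025000 and τ_data = 23/12.7 = 1.811024, so τ_n = 1.836024.
Rearranging for μ₀: μ₀ = (μ_n·τ_n − τ_data·x̄)/τ₀ = (0.4741·1.836024 − 1.811024·0.5) / 0.025000 = -0.035053/0.025000 ≈ -1.4.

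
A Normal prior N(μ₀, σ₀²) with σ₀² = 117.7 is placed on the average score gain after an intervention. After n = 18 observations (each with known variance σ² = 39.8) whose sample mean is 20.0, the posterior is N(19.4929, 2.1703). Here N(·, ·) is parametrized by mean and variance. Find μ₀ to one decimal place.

The posterior mean is a precision-weighted average: μ_n = (τ₀μ₀ + τ_data·x̄)/(τ₀+τ_data), with τ₀=1/σ₀² and τ_data=n/σ².
Here τ₀ = 1/117.7 = 0.008496 and τ_data = 18/39.8 = 0.452261, so τ_n = 0.460757.
Rearranging for μ₀: μ₀ = (μ_n·τ_n − τ_data·x̄)/τ₀ = (19.4929·0.460757 − 0.452261·20.0) / 0.008496 = -0.063730/0.008496 ≈ -7.5.

μ₀ = -7.5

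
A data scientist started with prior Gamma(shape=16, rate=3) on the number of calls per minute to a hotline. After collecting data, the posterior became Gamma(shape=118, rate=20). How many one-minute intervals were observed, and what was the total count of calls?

Gamma–Poisson conjugacy: posterior shape = α + Σxᵢ, posterior rate = β + n.
Matching: Σxᵢ = 118 − 16 = 102 and n = 20 − 3 = 17.

n = 17 one-minute intervals with total 102 calls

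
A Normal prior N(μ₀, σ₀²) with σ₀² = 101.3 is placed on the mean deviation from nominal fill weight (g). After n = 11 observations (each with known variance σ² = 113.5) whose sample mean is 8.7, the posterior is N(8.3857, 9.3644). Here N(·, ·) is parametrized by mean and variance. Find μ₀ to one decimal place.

μ₀ = 5.3

With known observation variance, the Normal–Normal posterior has precision τ_n = τ₀ + n/σ² and mean μ_n = (τ₀μ₀ + (n/σ²)x̄)/τ_n.
Here τ₀ = 1/101.3 = 0.009872 and τ_data = 11/113.5 = 0.096916, so τ_n = 0.106788.
Rearranging for μ₀: μ₀ = (μ_n·τ_n − τ_data·x̄)/τ₀ = (8.3857·0.106788 − 0.096916·8.7) / 0.009872 = 0.052323/0.009872 ≈ 5.3.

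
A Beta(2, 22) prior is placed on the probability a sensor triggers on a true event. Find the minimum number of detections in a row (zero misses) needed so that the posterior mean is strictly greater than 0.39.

k = 13

After k detections and 0 misses the posterior is Beta(2+k, 22), with mean (2+k)/(2+22+k).
Set (2+k)/(24+k) > 0.39 and solve: k > (0.39·24 − 2)/(1 − 0.39) = 12.066.
The smallest integer exceeding 12.066 is 13, and checking k=13: (15)/(37) = 0.4054 > 0.39.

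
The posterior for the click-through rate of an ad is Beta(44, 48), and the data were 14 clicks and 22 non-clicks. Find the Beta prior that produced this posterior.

Under Beta–binomial conjugacy the posterior parameters are (a+s, b+f).
So a = 44 − 14 = 30 and b = 48 − 22 = 26.

Beta(30, 26)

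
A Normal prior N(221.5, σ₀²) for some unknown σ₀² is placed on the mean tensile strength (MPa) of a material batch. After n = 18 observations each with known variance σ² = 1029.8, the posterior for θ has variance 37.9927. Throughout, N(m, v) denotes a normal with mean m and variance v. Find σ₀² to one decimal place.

σ₀² = 113.1

For the Normal–Normal model with known σ², precisions add: τ_n = τ₀ + n/σ².
So 1/σ₀² = 1/37.9927 − 18/1029.8 = 0.026321 − 0.017479 = 0.008842.
Hence σ₀² = 1/0.008842 ≈ 113.1.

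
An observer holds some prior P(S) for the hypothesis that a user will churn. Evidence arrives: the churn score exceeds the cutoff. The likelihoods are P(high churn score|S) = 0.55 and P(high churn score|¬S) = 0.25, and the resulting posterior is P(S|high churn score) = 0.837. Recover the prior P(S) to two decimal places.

P(S) = 0.70

Bayes' rule in odds form gives O(S|E) = O(S)·[P(E|S)/P(E|¬S)], hence O(S) = O(S|E)/LR.
Posterior odds = 0.837/(1−0.837) = 5.1350. LR = 0.55/0.25 = 2.2000.
Prior odds = 5.1350/2.2000 = 2.3341, so P(S) = 2.3341/(1+2.3341) ≈ 0.70.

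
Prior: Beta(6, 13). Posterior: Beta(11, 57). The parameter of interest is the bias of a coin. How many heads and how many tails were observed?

5 heads and 44 tails

Under Beta–binomial conjugacy the posterior parameters are (a+s, b+f).
Match parameters: s=11−6=5, f=57−13=44.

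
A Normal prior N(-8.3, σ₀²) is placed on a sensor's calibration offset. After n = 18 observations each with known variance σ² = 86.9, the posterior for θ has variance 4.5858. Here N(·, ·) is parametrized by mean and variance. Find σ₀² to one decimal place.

Posterior precision equals prior precision plus data precision: 1/σ_n² = 1/σ₀² + n/σ².
So 1/σ₀² = 1/4.5858 − 18/86.9 = 0.218064 − 0.207135 = 0.010929.
Hence σ₀² = 1/0.010929 ≈ 91.5.

σ₀² = 91.5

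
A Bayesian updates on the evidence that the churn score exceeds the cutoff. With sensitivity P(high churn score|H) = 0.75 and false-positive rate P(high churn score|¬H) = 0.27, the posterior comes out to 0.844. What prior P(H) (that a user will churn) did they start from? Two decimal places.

Bayes' rule in odds form gives O(H|E) = O(H)·[P(E|H)/P(E|¬H)], hence O(H) = O(H|E)/LR.
Posterior odds = 0.844/(1−0.844) = 5.4103. LR = 0.75/0.27 = 2.7778.
Prior odds = 5.4103/2.7778 = 1.9477, so P(H) = 1.9477/(1+1.9477) ≈ 0.66.

P(H) = 0.66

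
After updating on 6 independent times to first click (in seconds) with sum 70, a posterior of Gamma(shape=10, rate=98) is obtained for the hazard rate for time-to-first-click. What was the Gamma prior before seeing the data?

Gamma–exponential conjugacy: posterior shape = α + n, posterior rate = β + Σtᵢ.
So α = 10 − 6 = 4 and β = 98 − 70 = 28.

Gamma(shape=4, rate=28)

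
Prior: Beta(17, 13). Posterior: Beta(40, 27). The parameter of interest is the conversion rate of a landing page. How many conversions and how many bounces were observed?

Beta is conjugate to the binomial likelihood: posterior = Beta(a+s, b+f).
So s = 40 − 17 = 23 and f = 27 − 13 = 14.

23 conversions and 14 bounces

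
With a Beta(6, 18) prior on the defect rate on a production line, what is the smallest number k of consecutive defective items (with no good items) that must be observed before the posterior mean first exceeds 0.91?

After k defective items and 0 good items the posterior is Beta(6+k, 18), with mean (6+k)/(6+18+k).
Set (6+k)/(24+k) > 0.91 and solve: k > (0.91·24 − 6)/(1 − 0.91) = 176.000.
The smallest integer exceeding 176.000 is 177, and checking k=177: (183)/(201) = 0.9104 > 0.91.

k = 177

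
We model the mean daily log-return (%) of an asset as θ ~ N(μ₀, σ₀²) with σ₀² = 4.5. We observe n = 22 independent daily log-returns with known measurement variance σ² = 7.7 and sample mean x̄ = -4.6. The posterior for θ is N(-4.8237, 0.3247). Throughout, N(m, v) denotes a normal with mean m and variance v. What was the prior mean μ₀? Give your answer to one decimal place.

μ₀ = -7.7

The posterior mean is a precision-weighted average: μ_n = (τ₀μ₀ + τ_data·x̄)/(τ₀+τ_data), with τ₀=1/σ₀² and τ_data=n/σ².
Here τ₀ = 1/4.5 = 0.222222 and τ_data = 22/7.7 = 2.857143, so τ_n = 3.079365.
Rearranging for μ₀: μ₀ = (μ_n·τ_n − τ_data·x̄)/τ₀ = (-4.8237·3.079365 − 2.857143·-4.6) / 0.222222 = -1.711075/0.222222 ≈ -7.7.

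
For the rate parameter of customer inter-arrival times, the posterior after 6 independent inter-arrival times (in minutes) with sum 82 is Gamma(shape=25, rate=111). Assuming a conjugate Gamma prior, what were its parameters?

Gamma(shape=19, rate=29)

Gamma–exponential conjugacy: posterior shape = α + n, posterior rate = β + Σtᵢ.
So α = 25 − 6 = 19 and β = 111 − 82 = 29.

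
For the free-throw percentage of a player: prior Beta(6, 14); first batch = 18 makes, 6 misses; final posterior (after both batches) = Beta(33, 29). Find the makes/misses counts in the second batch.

Because Beta–binomial updating is additive in the counts, the combined data contributed (α_post−α_prior, β_post−β_prior) successes and failures.
Total across both batches: 33−6=27 makes, 29−14=15 misses.
Subtract the first batch: 27−18=9 makes and 15−6=9 misses.

9 makes and 9 misses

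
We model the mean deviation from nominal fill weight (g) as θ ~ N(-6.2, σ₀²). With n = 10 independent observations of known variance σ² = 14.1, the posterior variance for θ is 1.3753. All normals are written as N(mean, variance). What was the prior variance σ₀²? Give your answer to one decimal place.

σ₀² = 55.9

Posterior precision equals prior precision plus data precision: 1/σ_n² = 1/σ₀² + n/σ².
So 1/σ₀² = 1/1.3753 − 10/14.1 = 0.727114 − 0.709220 = 0.017894.
Hence σ₀² = 1/0.017894 ≈ 55.9.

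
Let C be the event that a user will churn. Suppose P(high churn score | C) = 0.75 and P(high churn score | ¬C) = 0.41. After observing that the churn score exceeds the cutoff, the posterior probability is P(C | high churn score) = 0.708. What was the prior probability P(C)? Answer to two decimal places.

P(C) = 0.57

Bayes' rule in odds form gives O(C|E) = O(C)·[P(E|C)/P(E|¬C)], hence O(C) = O(C|E)/LR.
Posterior odds = 0.708/(1−0.708) = 2.4247. LR = 0.75/0.41 = 1.8293.
Prior odds = 2.4247/1.8293 = 1.3255, so P(C) = 1.3255/(1+1.3255) ≈ 0.57.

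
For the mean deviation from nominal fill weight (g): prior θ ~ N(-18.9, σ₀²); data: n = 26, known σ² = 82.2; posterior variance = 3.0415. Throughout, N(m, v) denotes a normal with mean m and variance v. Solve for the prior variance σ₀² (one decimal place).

σ₀² = 80.1

For the Normal–Normal model with known σ², precisions add: τ_n = τ₀ + n/σ².
So 1/σ₀² = 1/3.0415 − 26/82.2 = 0.328785 − 0.316302 = 0.012483.
Hence σ₀² = 1/0.012483 ≈ 80.1.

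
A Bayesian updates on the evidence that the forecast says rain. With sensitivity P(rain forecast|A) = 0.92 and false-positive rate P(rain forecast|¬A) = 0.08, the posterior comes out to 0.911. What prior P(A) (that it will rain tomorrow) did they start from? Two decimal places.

Bayes' rule in odds form gives O(A|E) = O(A)·[P(E|A)/P(E|¬A)], hence O(A) = O(A|E)/LR.
Posterior odds = 0.911/(1−0.911) = 10.2360. LR = 0.92/0.08 = 11.5000.
Prior odds = 10.2360/11.5000 = 0.8901, so P(A) = 0.8901/(1+0.8901) ≈ 0.47.

P(A) = 0.47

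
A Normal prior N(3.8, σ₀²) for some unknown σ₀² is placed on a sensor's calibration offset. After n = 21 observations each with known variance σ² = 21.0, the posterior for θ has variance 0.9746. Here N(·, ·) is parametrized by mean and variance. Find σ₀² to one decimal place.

For the Normal–Normal model with known σ², precisions add: τ_n = τ₀ + n/σ².
So 1/σ₀² = 1/0.9746 − 21/21.0 = 1.026062 − 1.000000 = 0.026062.
Hence σ₀² = 1/0.026062 ≈ 38.4.

σ₀² = 38.4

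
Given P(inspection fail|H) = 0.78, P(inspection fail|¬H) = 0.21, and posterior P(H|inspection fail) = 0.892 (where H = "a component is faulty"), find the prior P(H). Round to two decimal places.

In odds form, posterior odds = prior odds × likelihood ratio, so prior odds = posterior odds ÷ LR.
Posterior odds = 0.892/(1−0.892) = 8.2593. LR = 0.78/0.21 = 3.7143.
Prior odds = 8.2593/3.7143 = 2.2236, so P(H) = 2.2236/(1+2.2236) ≈ 0.69.

P(H) = 0.69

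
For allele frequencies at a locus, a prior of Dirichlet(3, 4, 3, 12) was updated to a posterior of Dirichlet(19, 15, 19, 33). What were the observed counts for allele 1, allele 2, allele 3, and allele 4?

counts (16, 11, 16, 21)

For a Dirichlet(α) prior with multinomial counts c, the posterior is Dirichlet(α + c) componentwise.
Counts are posterior − prior componentwise: 19−3=16, 15−4=11, 19−3=16, 33−12=21.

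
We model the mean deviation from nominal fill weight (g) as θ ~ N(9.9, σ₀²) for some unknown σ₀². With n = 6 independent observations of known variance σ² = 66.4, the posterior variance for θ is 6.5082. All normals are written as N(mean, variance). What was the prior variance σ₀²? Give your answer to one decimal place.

σ₀² = 15.8

For the Normal–Normal model with known σ², precisions add: τ_n = τ₀ + n/σ².
So 1/σ₀² = 1/6.5082 − 6/66.4 = 0.153652 − 0.090361 = 0.063291.
Hence σ₀² = 1/0.063291 ≈ 15.8.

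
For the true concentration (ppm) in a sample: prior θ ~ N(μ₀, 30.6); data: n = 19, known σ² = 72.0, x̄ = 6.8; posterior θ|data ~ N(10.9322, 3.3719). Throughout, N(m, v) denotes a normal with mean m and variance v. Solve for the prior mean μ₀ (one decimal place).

μ₀ = 44.3

The posterior mean is a precision-weighted average: μ_n = (τ₀μ₀ + τ_data·x̄)/(τ₀+τ_data), with τ₀=1/σ₀² and τ_data=n/σ².
Here τ₀ = 1/30.6 = 0.032680 and τ_data = 19/72.0 = 0.263889, so τ_n = 0.296569.
Rearranging for μ₀: μ₀ = (μ_n·τ_n − τ_data·x̄)/τ₀ = (10.9322·0.296569 − 0.263889·6.8) / 0.032680 = 1.447706/0.032680 ≈ 44.3.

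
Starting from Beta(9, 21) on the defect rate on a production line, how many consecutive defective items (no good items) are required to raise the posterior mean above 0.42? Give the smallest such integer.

After k defective items and 0 good items the posterior is Beta(9+k, 21), with mean (9+k)/(9+21+k).
Set (9+k)/(30+k) > 0.42 and solve: k > (0.42·30 − 9)/(1 − 0.42) = 6.207.
The smallest integer exceeding 6.207 is 7, and checking k=7: (16)/(37) = 0.4324 > 0.42.

k = 7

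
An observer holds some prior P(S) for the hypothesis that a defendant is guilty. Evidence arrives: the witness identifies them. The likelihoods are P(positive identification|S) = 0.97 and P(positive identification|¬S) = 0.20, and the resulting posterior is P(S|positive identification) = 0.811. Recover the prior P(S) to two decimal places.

Bayes' rule in odds form gives O(S|E) = O(S)·[P(E|S)/P(E|¬S)], hence O(S) = O(S|E)/LR.
Posterior odds = 0.811/(1−0.811) = 4.2910. LR = 0.97/0.20 = 4.8500.
Prior odds = 4.2910/4.8500 = 0.8847, so P(S) = 0.8847/(1+0.8847) ≈ 0.47.

P(S) = 0.47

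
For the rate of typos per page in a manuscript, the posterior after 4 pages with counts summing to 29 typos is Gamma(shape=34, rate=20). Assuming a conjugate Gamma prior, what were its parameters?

Gamma(shape=5, rate=16)

Gamma–Poisson conjugacy: posterior shape = α + Σxᵢ, posterior rate = β + n.
So α = 34 − 29 = 5 and β = 20 − 4 = 16.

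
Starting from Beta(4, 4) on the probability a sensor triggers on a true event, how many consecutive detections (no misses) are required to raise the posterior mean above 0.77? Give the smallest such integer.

k = 10

After k detections and 0 misses the posterior is Beta(4+k, 4), with mean (4+k)/(4+4+k).
Set (4+k)/(8+k) > 0.77 and solve: k > (0.77·8 − 4)/(1 − 0.77) = 9.391.
The smallest integer exceeding 9.391 is 10.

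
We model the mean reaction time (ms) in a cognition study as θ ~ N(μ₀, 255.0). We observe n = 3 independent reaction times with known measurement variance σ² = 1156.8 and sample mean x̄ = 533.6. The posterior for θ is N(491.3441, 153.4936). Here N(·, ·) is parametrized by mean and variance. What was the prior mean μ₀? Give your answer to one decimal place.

With known observation variance, the Normal–Normal posterior has precision τ_n = τ₀ + n/σ² and mean μ_n = (τ₀μ₀ + (n/σ²)x̄)/τ_n.
Here τ₀ = 1/255.0 = 0.003922 and τ_data = 3/1156.8 = 0.002593, so τ_n = 0.006515.
Rearranging for μ₀: μ₀ = (μ_n·τ_n − τ_data·x̄)/τ₀ = (491.3441·0.006515 − 0.002593·533.6) / 0.003922 = 1.817482/0.003922 ≈ 463.4.

μ₀ = 463.4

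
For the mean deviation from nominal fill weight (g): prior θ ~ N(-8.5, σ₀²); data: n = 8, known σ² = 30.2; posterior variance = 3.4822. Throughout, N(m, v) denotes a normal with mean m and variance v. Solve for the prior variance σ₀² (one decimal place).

Posterior precision equals prior precision plus data precision: 1/σ_n² = 1/σ₀² + n/σ².
So 1/σ₀² = 1/3.4822 − 8/30.2 = 0.287175 − 0.264901 = 0.022274.
Hence σ₀² = 1/0.022274 ≈ 44.9.

σ₀² = 44.9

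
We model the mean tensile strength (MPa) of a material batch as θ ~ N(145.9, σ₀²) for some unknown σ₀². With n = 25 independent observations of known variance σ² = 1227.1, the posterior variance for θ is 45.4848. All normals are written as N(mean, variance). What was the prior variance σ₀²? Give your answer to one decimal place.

σ₀² = 620.3

Posterior precision equals prior precision plus data precision: 1/σ_n² = 1/σ₀² + n/σ².
So 1/σ₀² = 1/45.4848 − 25/1227.1 = 0.021985 − 0.020373 = 0.001612.
Hence σ₀² = 1/0.001612 ≈ 620.3.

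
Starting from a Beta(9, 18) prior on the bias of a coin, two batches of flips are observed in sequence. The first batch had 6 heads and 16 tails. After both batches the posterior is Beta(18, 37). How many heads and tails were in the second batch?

Because Beta–binomial updating is additive in the counts, the combined data contributed (α_post−α_prior, β_post−β_prior) successes and failures.
Total across both batches: 18−9=9 heads, 37−18=19 tails.
Subtract the first batch: 9−6=3 heads and 19−16=3 tails.

3 heads and 3 tails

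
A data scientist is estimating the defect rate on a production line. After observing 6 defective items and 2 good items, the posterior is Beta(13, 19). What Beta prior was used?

Beta(7, 17)

Under Beta–binomial conjugacy the posterior parameters are (α+s, β+f).
So α = 13 − 6 = 7 and β = 19 − 2 = 17.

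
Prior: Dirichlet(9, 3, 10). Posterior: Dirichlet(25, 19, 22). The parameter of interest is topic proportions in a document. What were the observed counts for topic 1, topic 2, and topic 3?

For a Dirichlet(α) prior with multinomial counts c, the posterior is Dirichlet(α + c) componentwise.
Counts are posterior − prior componentwise: 25−9=16, 19−3=16, 22−10=12.

counts (16, 16, 12)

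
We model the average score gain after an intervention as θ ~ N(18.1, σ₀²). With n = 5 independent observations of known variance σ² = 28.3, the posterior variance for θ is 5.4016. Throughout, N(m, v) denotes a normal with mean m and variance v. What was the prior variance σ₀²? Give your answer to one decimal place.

For the Normal–Normal model with known σ², precisions add: τ_n = τ₀ + n/σ².
So 1/σ₀² = 1/5.4016 − 5/28.3 = 0.185130 − 0.176678 = 0.008452.
Hence σ₀² = 1/0.008452 ≈ 118.3.

σ₀² = 118.3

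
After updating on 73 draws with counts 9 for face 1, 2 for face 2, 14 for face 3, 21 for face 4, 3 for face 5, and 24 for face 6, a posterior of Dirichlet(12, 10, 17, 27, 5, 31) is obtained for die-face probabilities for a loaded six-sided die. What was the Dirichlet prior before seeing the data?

For a Dirichlet(α) prior with multinomial counts c, the posterior is Dirichlet(α + c) componentwise.
Subtract each count from the matching posterior parameter: 12−9=3, 10−2=8, 17−14=3, 27−21=6, 5−3=2, 31−24=7.

Dirichlet(3, 8, 3, 6, 2, 7)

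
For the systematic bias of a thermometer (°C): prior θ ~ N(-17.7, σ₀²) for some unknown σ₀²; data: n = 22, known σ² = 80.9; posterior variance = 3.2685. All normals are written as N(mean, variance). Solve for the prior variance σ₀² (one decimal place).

For the Normal–Normal model with known σ², precisions add: τ_n = τ₀ + n/σ².
So 1/σ₀² = 1/3.2685 − 22/80.9 = 0.305951 − 0.271941 = 0.034010.
Hence σ₀² = 1/0.034010 ≈ 29.4.

σ₀² = 29.4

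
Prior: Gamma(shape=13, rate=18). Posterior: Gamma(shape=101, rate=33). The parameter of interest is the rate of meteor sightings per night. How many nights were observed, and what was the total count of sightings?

n = 15 nights with total 88 sightings

A Gamma(α, β) prior (rate parametrization) on a Poisson rate with n observations summing to S gives posterior Gamma(α+S, β+n).
Matching: Σxᵢ = 101 − 13 = 88 and n = 33 − 18 = 15.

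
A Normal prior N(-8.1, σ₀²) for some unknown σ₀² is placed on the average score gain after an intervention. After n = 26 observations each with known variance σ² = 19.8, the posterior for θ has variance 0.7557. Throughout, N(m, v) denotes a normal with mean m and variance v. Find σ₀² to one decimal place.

σ₀² = 98.6

For the Normal–Normal model with known σ², precisions add: τ_n = τ₀ + n/σ².
So 1/σ₀² = 1/0.7557 − 26/19.8 = 1.323276 − 1.313131 = 0.010145.
Hence σ₀² = 1/0.010145 ≈ 98.6.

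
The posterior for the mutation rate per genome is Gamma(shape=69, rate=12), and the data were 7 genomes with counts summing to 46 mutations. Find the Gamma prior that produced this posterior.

Gamma–Poisson conjugacy: posterior shape = α + Σxᵢ, posterior rate = β + n.
So α = 69 − 46 = 23 and β = 12 − 7 = 5.

Gamma(shape=23, rate=5)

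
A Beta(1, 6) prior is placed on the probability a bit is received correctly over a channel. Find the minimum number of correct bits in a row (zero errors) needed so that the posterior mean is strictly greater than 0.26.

After k correct bits and 0 errors the posterior is Beta(1+k, 6), with mean (1+k)/(1+6+k).
Set (1+k)/(7+k) > 0.26 and solve: k > (0.26·7 − 1)/(1 − 0.26) = 1.108.
The smallest integer exceeding 1.108 is 2, and checking k=2: (3)/(9) = 0.3333 > 0.26.

k = 2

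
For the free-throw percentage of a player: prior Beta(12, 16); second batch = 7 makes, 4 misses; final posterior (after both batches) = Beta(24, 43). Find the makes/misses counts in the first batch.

Sequential conjugate updates are equivalent to a single update on the pooled data, so total successes = posterior α − prior α and total failures = posterior β − prior β.
Total across both batches: 24−12=12 makes, 43−16=27 misses.
Subtract the second batch: 12−7=5 makes and 27−4=23 misses.

5 makes and 23 misses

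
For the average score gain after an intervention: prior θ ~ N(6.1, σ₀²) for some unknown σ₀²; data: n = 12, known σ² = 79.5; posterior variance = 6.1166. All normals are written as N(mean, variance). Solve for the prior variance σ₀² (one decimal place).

Posterior precision equals prior precision plus data precision: 1/σ_n² = 1/σ₀² + n/σ².
So 1/σ₀² = 1/6.1166 − 12/79.5 = 0.163490 − 0.150943 = 0.012547.
Hence σ₀² = 1/0.012547 ≈ 79.7.

σ₀² = 79.7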